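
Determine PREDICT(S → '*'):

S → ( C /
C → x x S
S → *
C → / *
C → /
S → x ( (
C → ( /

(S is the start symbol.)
PREDICT(S → '*') = (FIRST(RHS) \ {ε}) ∪ (FOLLOW(S) if ε ∈ FIRST(RHS), i.e. RHS ⇒* ε)
FIRST('*') = { '*' }
ε ∉ FIRST('*'), so FOLLOW(S) is not added.
PREDICT(S → '*') = { '*' }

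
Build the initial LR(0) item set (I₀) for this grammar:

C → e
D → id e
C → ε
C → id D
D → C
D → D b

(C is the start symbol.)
First, augment the grammar with C' → C
I₀ = CLOSURE({ [C' → . C] }):
  [C' → . C] has the dot before C: add [C → . e], [C → .], [C → . id D]
No further items can be added.

I₀ = { [C → . e], [C → . id D], [C → .], [C' → . C] }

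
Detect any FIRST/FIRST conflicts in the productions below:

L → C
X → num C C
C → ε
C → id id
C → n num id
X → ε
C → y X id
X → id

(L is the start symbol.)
A FIRST/FIRST conflict occurs when two productions N → α and N → β for the same non-terminal have FIRST(α) ∩ FIRST(β) ≠ ∅ (with ε ∈ FIRST of a nullable right-hand side, so two nullable alternatives also conflict).

Productions for X:
  X → num C C: FIRST = { 'num' }
  X → ε: FIRST = { ε }
  X → id: FIRST = { 'id' }
Productions for C:
  C → ε: FIRST = { ε }
  C → id id: FIRST = { 'id' }
  C → n num id: FIRST = { 'n' }
  C → y X id: FIRST = { 'y' }
L has only one production, so no FIRST/FIRST conflict is possible there.

All alternatives of each non-terminal have pairwise disjoint FIRST sets.

Answer: No FIRST/FIRST conflicts.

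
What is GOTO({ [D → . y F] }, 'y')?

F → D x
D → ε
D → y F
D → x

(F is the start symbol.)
{ [D → . x], [D → . y F], [D → .], [D → y . F], [F → . D x] }

GOTO(I, 'y') = CLOSURE({ [A → αX.β] : [A → α.Xβ] ∈ I, X = 'y' })

Items with dot before 'y', with the dot advanced:
  [D → . y F] → [D → y . F]
Closure of the advanced items:
  [D → y . F] has the dot before F: add [F → . D x]
  [F → . D x] has the dot before D: add [D → .], [D → . y F], [D → . x]

GOTO = { [D → . x], [D → . y F], [D → .], [D → y . F], [F → . D x] }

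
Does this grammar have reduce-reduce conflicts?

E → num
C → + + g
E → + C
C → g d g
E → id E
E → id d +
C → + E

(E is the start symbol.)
No reduce-reduce conflicts

Augment with E' → E and build the canonical LR(0) collection (I0 = CLOSURE({[E' → . E]}), then GOTO on every symbol after a dot until no new states appear). It has 16 states:
  I0: { [E → . + C], [E → . id E], [E → . id d +], [E → . num], [E' → . E] }  — shift
  I1: { [C → . + + g], [C → . + E], [C → . g d g], [E → + . C] }  — shift
  I2: { [E' → E .] }  — accept
  I3: { [E → . + C], [E → . id E], [E → . id d +], [E → . num], [E → id . E], [E → id . d +] }  — shift
  I4: { [E → num .] }  — reduce
  I5: { [E → id E .] }  — reduce
  I6: { [E → id d . +] }  — shift
  I7: { [E → id d + .] }  — reduce
  I8: { [C → + . + g], [C → + . E], [E → . + C], [E → . id E], [E → . id d +], [E → . num] }  — shift
  I9: { [E → + C .] }  — reduce
  I10: { [C → g . d g] }  — shift
  I11: { [C → g d . g] }  — shift
  I12: { [C → g d g .] }  — reduce
  I13: { [C → + + . g], [C → . + + g], [C → . + E], [C → . g d g], [E → + . C] }  — shift
  I14: { [C → + E .] }  — reduce
  I15: { [C → + + g .], [C → g . d g] }  — shift, reduce

No state contains more than one complete item.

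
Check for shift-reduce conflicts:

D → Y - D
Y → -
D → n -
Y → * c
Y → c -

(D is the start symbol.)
No shift-reduce conflicts

A shift-reduce conflict occurs when an LR(0) state has both:
  - a complete (reduce) item [A → α .] (dot at the end), and
  - a shift item [B → β . c γ] (dot before a terminal).

Augment with D' → D and build the canonical LR(0) collection (I0 = CLOSURE({[D' → . D]}), then GOTO on every symbol after a dot until no new states appear). It has 12 states:
  I0: { [D → . Y - D], [D → . n -], [D' → . D], [Y → . * c], [Y → . -], [Y → . c -] }  — shift
  I1: { [Y → * . c] }  — shift
  I2: { [Y → - .] }  — reduce
  I3: { [D' → D .] }  — accept
  I4: { [D → Y . - D] }  — shift
  I5: { [Y → c . -] }  — shift
  I6: { [D → n . -] }  — shift
  I7: { [D → n - .] }  — reduce
  I8: { [Y → c - .] }  — reduce
  I9: { [D → . Y - D], [D → . n -], [D → Y - . D], [Y → . * c], [Y → . -], [Y → . c -] }  — shift
  I10: { [D → Y - D .] }  — reduce
  I11: { [Y → * c .] }  — reduce

No state contains both a complete item and a shift item.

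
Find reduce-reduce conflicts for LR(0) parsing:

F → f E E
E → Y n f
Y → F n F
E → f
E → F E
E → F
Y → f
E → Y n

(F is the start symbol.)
Yes — I6: [E → f .] vs [Y → f .]

A reduce-reduce conflict occurs when an LR(0) state has two complete items [A → α .] and [B → β .] — both call for a reduction, and with no lookahead the parser cannot choose between them.

Augment with F' → F and build the canonical LR(0) collection (I0 = CLOSURE({[F' → . F]}), then GOTO on every symbol after a dot until no new states appear). It has 13 states:
  I0: { [F → . f E E], [F' → . F] }  — shift
  I1: { [F' → F .] }  — accept
  I2: { [E → . F E], [E → . F], [E → . Y n f], [E → . Y n], [E → . f], [F → . f E E], [F → f . E E], [Y → . F n F], [Y → . f] }  — shift
  I3: { [E → . F E], [E → . F], [E → . Y n f], [E → . Y n], [E → . f], [F → . f E E], [F → f E . E], [Y → . F n F], [Y → . f] }  — shift
  I4: { [E → . F E], [E → . F], [E → . Y n f], [E → . Y n], [E → . f], [E → F . E], [E → F .], [F → . f E E], [Y → . F n F], [Y → . f], [Y → F . n F] }  — shift, reduce
  I5: { [E → Y . n f], [E → Y . n] }  — shift
  I6: { [E → . F E], [E → . F], [E → . Y n f], [E → . Y n], [E → . f], [E → f .], [F → . f E E], [F → f . E E], [Y → . F n F], [Y → . f], [Y → f .] }  — shift, 2 reduces
  I7: { [E → Y n . f], [E → Y n .] }  — shift, reduce
  I8: { [E → Y n f .] }  — reduce
  I9: { [E → F E .] }  — reduce
  I10: { [F → . f E E], [Y → F n . F] }  — shift
  I11: { [Y → F n F .] }  — reduce
  I12: { [F → f E E .] }  — reduce

I6 contains complete items [E → f .], [Y → f .] — reduce-reduce conflict.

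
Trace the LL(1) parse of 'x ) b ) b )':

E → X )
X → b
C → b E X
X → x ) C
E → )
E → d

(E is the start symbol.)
LL(1) parsing maintains a stack (initially the start symbol over $) and the input. At each step: if the stack top is a terminal, match it against the current input token; if it is a non-terminal N, replace it with the RHS of M[N, lookahead] (the unique production whose predict set contains the lookahead).

Stack is shown with the top on the left.

Stack      Input          Action
--------------------------------
E $        x ) b ) b ) $  output E → X )
X ) $      x ) b ) b ) $  output X → x ) C
x ) C ) $  x ) b ) b ) $  match 'x'
) C ) $    ) b ) b ) $    match ')'
C ) $      b ) b ) $      output C → b E X
b E X ) $  b ) b ) $      match 'b'
E X ) $    ) b ) $        output E → )
) X ) $    ) b ) $        match ')'
X ) $      b ) $          output X → b
b ) $      b ) $          match 'b'
) $        ) $            match ')'
$          $              accept

The string is accepted.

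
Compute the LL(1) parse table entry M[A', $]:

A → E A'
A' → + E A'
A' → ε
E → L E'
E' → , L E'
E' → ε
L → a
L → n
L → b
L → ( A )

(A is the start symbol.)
A' → ε

To find M[A', $], we find productions for A' where $ is in the predict set (PREDICT(N → α) = (FIRST(α) \ {ε}) ∪ (FOLLOW(N) if α ⇒* ε)).

Relevant sets:
  FOLLOW(A') = { $, ')' }

A' → + E A': PREDICT = { '+' }
A' → ε: PREDICT = { $, ')' }
  $ is in predict set, so this production goes in M[A', $]

M[A', $] = A' → ε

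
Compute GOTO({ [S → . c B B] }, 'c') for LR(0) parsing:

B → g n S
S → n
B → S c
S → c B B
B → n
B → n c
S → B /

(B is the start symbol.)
GOTO(I, 'c') = CLOSURE({ [A → αX.β] : [A → α.Xβ] ∈ I, X = 'c' })

Items with dot before 'c', with the dot advanced:
  [S → . c B B] → [S → c . B B]
Closure of the advanced items:
  [S → c . B B] has the dot before B: add [B → . g n S], [B → . S c], [B → . n], [B → . n c]
  [B → . S c] has the dot before S: add [S → . n], [S → . c B B], [S → . B /]

GOTO = { [B → . S c], [B → . g n S], [B → . n c], [B → . n], [S → . B /], [S → . c B B], [S → . n], [S → c . B B] }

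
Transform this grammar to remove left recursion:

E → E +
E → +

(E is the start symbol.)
E → + E'
E' → + E'
E' → ε

E is directly left-recursive. The standard transformation for
  A → A α₁ | ... | A α_m | β₁ | ... | β_n
is
  A  → β₁ A' | ... | β_n A'
  A' → α₁ A' | ... | α_m A' | ε

E → + becomes E → + E'
E → E + becomes E' → + E'
Add E' → ε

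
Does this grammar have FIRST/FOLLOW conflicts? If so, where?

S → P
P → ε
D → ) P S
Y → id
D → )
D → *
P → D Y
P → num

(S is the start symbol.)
Yes. P → D Y with FOLLOW(P) on { ')', '*' }; P → num with FOLLOW(P) on { 'num' }

A FIRST/FOLLOW conflict occurs when a non-terminal N has a nullable alternative N → β (β ⇒* ε) and another alternative N → α with FIRST(α) ∩ FOLLOW(N) ≠ ∅: on such a lookahead the parser cannot decide between expanding α and letting N vanish via β.

Nullable non-terminals: P, S.
FIRST sets used below: FIRST(D) = { ')', '*' }

P: nullable alternative(s) P → ε; FOLLOW(P) = { $, ')', '*', 'id', 'num' }
  P → ε: FIRST \ {ε} = { } — this is the only nullable alternative, skip
  P → D Y: FIRST \ {ε} = { ')', '*' } — overlaps FOLLOW(P) on { ')', '*' }: CONFLICT
  P → num: FIRST \ {ε} = { 'num' } — overlaps FOLLOW(P) on { 'num' }: CONFLICT
S has a nullable alternative but only one production, so nothing to check.

D, Y have no nullable alternative, so no FIRST/FOLLOW check is needed there.

So the grammar has 2 FIRST/FOLLOW conflicts (marked CONFLICT above).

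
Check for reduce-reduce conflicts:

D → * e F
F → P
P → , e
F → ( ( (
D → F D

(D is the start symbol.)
A reduce-reduce conflict occurs when an LR(0) state has two complete items [A → α .] and [B → β .] — both call for a reduction, and with no lookahead the parser cannot choose between them.

Augment with D' → D and build the canonical LR(0) collection (I0 = CLOSURE({[D' → . D]}), then GOTO on every symbol after a dot until no new states appear). It has 13 states:
  I0: { [D → . * e F], [D → . F D], [D' → . D], [F → . ( ( (], [F → . P], [P → . , e] }  — shift
  I1: { [F → ( . ( (] }  — shift
  I2: { [D → * . e F] }  — shift
  I3: { [P → , . e] }  — shift
  I4: { [D' → D .] }  — accept
  I5: { [D → . * e F], [D → . F D], [D → F . D], [F → . ( ( (], [F → . P], [P → . , e] }  — shift
  I6: { [F → P .] }  — reduce
  I7: { [D → F D .] }  — reduce
  I8: { [P → , e .] }  — reduce
  I9: { [D → * e . F], [F → . ( ( (], [F → . P], [P → . , e] }  — shift
  I10: { [D → * e F .] }  — reduce
  I11: { [F → ( ( . (] }  — shift
  I12: { [F → ( ( ( .] }  — reduce

No state contains more than one complete item.

Answer: No reduce-reduce conflicts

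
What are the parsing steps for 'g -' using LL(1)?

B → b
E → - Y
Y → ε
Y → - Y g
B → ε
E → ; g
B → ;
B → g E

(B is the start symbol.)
Stack is shown with the top on the left.

Stack  Input  Action
--------------------
B $    g - $  output B → g E
g E $  g - $  match 'g'
E $    - $    output E → - Y
- Y $  - $    match '-'
Y $    $      output Y → ε
$      $      accept

The string is accepted.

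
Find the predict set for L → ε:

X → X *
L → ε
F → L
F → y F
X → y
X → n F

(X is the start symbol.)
PREDICT(L → ε) = (FIRST(RHS) \ {ε}) ∪ (FOLLOW(L) if ε ∈ FIRST(RHS), i.e. RHS ⇒* ε)
The right-hand side is ε (FIRST(ε) = { ε }), so the predict set is FOLLOW(L) = { $, '*' }
PREDICT(L → ε) = { $, '*' }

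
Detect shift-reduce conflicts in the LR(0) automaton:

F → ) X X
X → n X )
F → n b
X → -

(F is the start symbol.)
No shift-reduce conflicts

A shift-reduce conflict occurs when an LR(0) state has both:
  - a complete (reduce) item [A → α .] (dot at the end), and
  - a shift item [B → β . c γ] (dot before a terminal).

Augment with F' → F and build the canonical LR(0) collection (I0 = CLOSURE({[F' → . F]}), then GOTO on every symbol after a dot until no new states appear). It has 11 states:
  I0: { [F → . ) X X], [F → . n b], [F' → . F] }  — shift
  I1: { [F → ) . X X], [X → . -], [X → . n X )] }  — shift
  I2: { [F' → F .] }  — accept
  I3: { [F → n . b] }  — shift
  I4: { [F → n b .] }  — reduce
  I5: { [X → - .] }  — reduce
  I6: { [F → ) X . X], [X → . -], [X → . n X )] }  — shift
  I7: { [X → . -], [X → . n X )], [X → n . X )] }  — shift
  I8: { [X → n X . )] }  — shift
  I9: { [X → n X ) .] }  — reduce
  I10: { [F → ) X X .] }  — reduce

No state contains both a complete item and a shift item.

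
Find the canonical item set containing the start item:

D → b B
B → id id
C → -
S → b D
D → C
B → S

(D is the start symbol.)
{ [C → . -], [D → . C], [D → . b B], [D' → . D] }

First, augment the grammar with D' → D
I₀ = CLOSURE({ [D' → . D] }):
  [D' → . D] has the dot before D: add [D → . b B], [D → . C]
  [D → . C] has the dot before C: add [C → . -]
No further items can be added.

I₀ = { [C → . -], [D → . C], [D → . b B], [D' → . D] }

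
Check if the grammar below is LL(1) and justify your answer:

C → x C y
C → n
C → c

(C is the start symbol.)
Yes, the grammar is LL(1).

For C:
  PREDICT(C → x C y) = { 'x' }
  PREDICT(C → n) = { 'n' }
  PREDICT(C → c) = { 'c' }

All predict sets are disjoint. The grammar IS LL(1).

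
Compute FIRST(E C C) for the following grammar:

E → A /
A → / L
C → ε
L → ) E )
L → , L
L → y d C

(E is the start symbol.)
FIRST sets of the non-terminals involved (from the grammar, by fixed-point iteration):
  FIRST(E) = { '/' }

To compute FIRST(E C C), process the symbols left to right:
Symbol E is a non-terminal. Add FIRST(E) \ {ε} = { '/' }
E is not nullable (ε ∉ FIRST(E)), so stop here.
FIRST(E C C) = { '/' }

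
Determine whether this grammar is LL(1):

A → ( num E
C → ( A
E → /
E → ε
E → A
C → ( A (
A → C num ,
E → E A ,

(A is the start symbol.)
No. Predict set conflict for A: { '(' }

A grammar is LL(1) if for each non-terminal N with multiple productions, the predict sets of those productions are pairwise disjoint, where PREDICT(N → α) = (FIRST(α) \ {ε}) ∪ (FOLLOW(N) if α ⇒* ε).

Relevant sets:
  FIRST(C) = { '(' }
  FIRST(A) = { '(' }
  FIRST(E) = { '(', '/', ε }
  FOLLOW(E) = { $, '(', ',', 'num' }

For A:
  PREDICT(A → '(' num E) = { '(' }
  PREDICT(A → C num ',') = { '(' }
For C:
  PREDICT(C → '(' A) = { '(' }
  PREDICT(C → '(' A '(') = { '(' }
For E:
  PREDICT(E → '/') = { '/' }
  PREDICT(E → ε) = { $, '(', ',', 'num' }
  PREDICT(E → A) = { '(' }
  PREDICT(E → E A ',') = { '(', '/' }

Conflict found: Predict set conflict for A: { '(' }
The grammar is NOT LL(1).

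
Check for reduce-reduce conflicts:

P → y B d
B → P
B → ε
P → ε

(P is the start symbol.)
Yes — I2: [B → .] vs [P → .]

Augment with P' → P and build the canonical LR(0) collection (I0 = CLOSURE({[P' → . P]}), then GOTO on every symbol after a dot until no new states appear). It has 6 states:
  I0: { [P → . y B d], [P → .], [P' → . P] }  — shift, reduce
  I1: { [P' → P .] }  — accept
  I2: { [B → . P], [B → .], [P → . y B d], [P → .], [P → y . B d] }  — shift, 2 reduces
  I3: { [P → y B . d] }  — shift
  I4: { [B → P .] }  — reduce
  I5: { [P → y B d .] }  — reduce

I2 contains complete items [B → .], [P → .] — reduce-reduce conflict.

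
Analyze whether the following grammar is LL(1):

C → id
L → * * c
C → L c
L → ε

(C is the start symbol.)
Yes, the grammar is LL(1).

A grammar is LL(1) if for each non-terminal N with multiple productions, the predict sets of those productions are pairwise disjoint, where PREDICT(N → α) = (FIRST(α) \ {ε}) ∪ (FOLLOW(N) if α ⇒* ε).

Relevant sets:
  FIRST(L) = { '*', ε }
  FOLLOW(L) = { 'c' }

For C:
  PREDICT(C → id) = { 'id' }
  PREDICT(C → L c) = { '*', 'c' }
For L:
  PREDICT(L → '*' '*' c) = { '*' }
  PREDICT(L → ε) = { 'c' }

All predict sets are disjoint. The grammar IS LL(1).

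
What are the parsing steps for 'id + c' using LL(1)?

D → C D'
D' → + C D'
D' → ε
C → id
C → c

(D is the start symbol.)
LL(1) parsing maintains a stack (initially the start symbol over $) and the input. At each step: if the stack top is a terminal, match it against the current input token; if it is a non-terminal N, replace it with the RHS of M[N, lookahead] (the unique production whose predict set contains the lookahead).

Stack is shown with the top on the left.

Stack     Input     Action
--------------------------
D $       id + c $  output D → C D'
C D' $    id + c $  output C → id
id D' $   id + c $  match 'id'
D' $      + c $     output D' → + C D'
+ C D' $  + c $     match '+'
C D' $    c $       output C → c
c D' $    c $       match 'c'
D' $      $         output D' → ε
$         $         accept

The string is accepted.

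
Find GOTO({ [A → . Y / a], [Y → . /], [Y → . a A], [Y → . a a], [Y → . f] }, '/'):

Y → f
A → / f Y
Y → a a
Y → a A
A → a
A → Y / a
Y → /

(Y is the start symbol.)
GOTO(I, '/') = CLOSURE({ [A → αX.β] : [A → α.Xβ] ∈ I, X = '/' })

Items with dot before '/', with the dot advanced:
  [Y → . /] → [Y → / .]
Closure adds nothing (no advanced item has the dot before a non-terminal).

GOTO = { [Y → / .] }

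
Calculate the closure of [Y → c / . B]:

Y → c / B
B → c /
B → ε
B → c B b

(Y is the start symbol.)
Start with: [Y → c / . B]
  [Y → c / . B] has the dot before B: add [B → . c /], [B → .], [B → . c B b]
No further items can be added.

CLOSURE = { [B → . c /], [B → . c B b], [B → .], [Y → c / . B] }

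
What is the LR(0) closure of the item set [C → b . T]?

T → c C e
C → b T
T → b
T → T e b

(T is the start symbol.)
{ [C → b . T], [T → . T e b], [T → . b], [T → . c C e] }

To compute CLOSURE, for each item [A → α.Bβ] where B is a non-terminal, add [B → .γ] for all productions B → γ; repeat for the newly added items until nothing changes.

Start with: [C → b . T]
  [C → b . T] has the dot before T: add [T → . c C e], [T → . b], [T → . T e b]
No further items can be added.

CLOSURE = { [C → b . T], [T → . T e b], [T → . b], [T → . c C e] }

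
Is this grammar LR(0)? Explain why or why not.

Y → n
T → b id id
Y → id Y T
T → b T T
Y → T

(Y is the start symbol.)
Yes, the grammar is LR(0)

A grammar is LR(0) if no state in the canonical LR(0) collection has:
  - both a shift item (dot before a terminal) and a complete item (shift-reduce conflict), or
  - two or more complete items (reduce-reduce conflict; the accept item [Y' → Y .] counts as a complete item here).

Augment with Y' → Y and build the canonical LR(0) collection (I0 = CLOSURE({[Y' → . Y]}), then GOTO on every symbol after a dot until no new states appear). It has 12 states:
  I0: { [T → . b T T], [T → . b id id], [Y → . T], [Y → . id Y T], [Y → . n], [Y' → . Y] }  — shift
  I1: { [Y → T .] }  — reduce
  I2: { [Y' → Y .] }  — accept
  I3: { [T → . b T T], [T → . b id id], [T → b . T T], [T → b . id id] }  — shift
  I4: { [T → . b T T], [T → . b id id], [Y → . T], [Y → . id Y T], [Y → . n], [Y → id . Y T] }  — shift
  I5: { [Y → n .] }  — reduce
  I6: { [T → . b T T], [T → . b id id], [Y → id Y . T] }  — shift
  I7: { [Y → id Y T .] }  — reduce
  I8: { [T → . b T T], [T → . b id id], [T → b T . T] }  — shift
  I9: { [T → b id . id] }  — shift
  I10: { [T → b id id .] }  — reduce
  I11: { [T → b T T .] }  — reduce

Every state is either a pure shift/goto state or contains exactly one complete item and nothing to shift — no conflicts. The grammar is LR(0).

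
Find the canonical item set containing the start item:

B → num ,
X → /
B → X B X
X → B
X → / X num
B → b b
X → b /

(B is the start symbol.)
First, augment the grammar with B' → B
I₀ = CLOSURE({ [B' → . B] }):
  [B' → . B] has the dot before B: add [B → . num ,], [B → . X B X], [B → . b b]
  [B → . X B X] has the dot before X: add [X → . /], [X → . B], [X → . / X num], [X → . b /]
No further items can be added.

I₀ = { [B → . X B X], [B → . b b], [B → . num ,], [B' → . B], [X → . / X num], [X → . /], [X → . B], [X → . b /] }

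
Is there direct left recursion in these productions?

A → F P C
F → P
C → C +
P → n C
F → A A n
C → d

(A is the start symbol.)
Yes, C is left-recursive

A → F P C: starts with F
F → P: starts with P
C → C +: LEFT RECURSIVE (starts with C)
P → n C: starts with n
F → A A n: starts with A
C → d: starts with d

The grammar has direct left recursion on: C.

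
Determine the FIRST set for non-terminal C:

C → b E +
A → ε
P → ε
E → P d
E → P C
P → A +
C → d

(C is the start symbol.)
{ 'b', 'd' }

From C → b E +:
  - b is a terminal: add 'b' and stop
From C → d:
  - d is a terminal: add 'd' and stop

Collecting: FIRST(C) = { 'b', 'd' }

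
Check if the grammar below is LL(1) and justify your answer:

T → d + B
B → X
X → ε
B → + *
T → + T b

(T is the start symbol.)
A grammar is LL(1) if for each non-terminal N with multiple productions, the predict sets of those productions are pairwise disjoint, where PREDICT(N → α) = (FIRST(α) \ {ε}) ∪ (FOLLOW(N) if α ⇒* ε).

Relevant sets:
  FIRST(X) = { ε }
  FOLLOW(B) = { $, 'b' }

For T:
  PREDICT(T → d '+' B) = { 'd' }
  PREDICT(T → '+' T b) = { '+' }
For B:
  PREDICT(B → X) = { $, 'b' }
  PREDICT(B → '+' '*') = { '+' }
X has a single production, so nothing to check there.

All predict sets are disjoint. The grammar IS LL(1).

Answer: Yes, the grammar is LL(1).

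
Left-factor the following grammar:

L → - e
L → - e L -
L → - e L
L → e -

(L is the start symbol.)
Left-factoring transforms A → αβ₁ | αβ₂ into A → αA' and A' → β₁ | β₂
(α is the longest common prefix among the alternatives). Repeat until
no nonterminal has two alternatives with a common prefix.

Round 1: L has alternatives sharing prefix '- e'. Introduce L': L → - e L'
  Add: L' → ε
  Add: L' → L -
  Add: L' → L

Round 2: L' has alternatives sharing prefix 'L'. Introduce L'': L' → L L''
  Add: L'' → -
  Add: L'' → ε

No remaining common prefixes — done.

Resulting grammar:
L → - e L'
L' → ε
L' → L L''
L'' → -
L'' → ε
L → e -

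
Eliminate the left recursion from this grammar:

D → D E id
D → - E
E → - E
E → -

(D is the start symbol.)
D is directly left-recursive. The standard transformation for
  A → A α₁ | ... | A α_m | β₁ | ... | β_n
is
  A  → β₁ A' | ... | β_n A'
  A' → α₁ A' | ... | α_m A' | ε

D → - E becomes D → - E D'
D → D E id becomes D' → E id D'
Add D' → ε

Productions for other non-terminals are unchanged:
  E → - E
  E → -

Resulting grammar:
D → - E D'
D' → E id D'
D' → ε
E → - E
E → -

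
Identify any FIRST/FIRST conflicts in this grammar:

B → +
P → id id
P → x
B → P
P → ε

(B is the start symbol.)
A FIRST/FIRST conflict occurs when two productions N → α and N → β for the same non-terminal have FIRST(α) ∩ FIRST(β) ≠ ∅ (with ε ∈ FIRST of a nullable right-hand side, so two nullable alternatives also conflict).

FIRST sets of the non-terminals at (or reachable through a nullable prefix from) the front of some alternative:
  FIRST(P) = { 'id', 'x', ε }

Productions for B:
  B → +: FIRST = { '+' }
  B → P: FIRST = { 'id', 'x', ε }
Productions for P:
  P → id id: FIRST = { 'id' }
  P → x: FIRST = { 'x' }
  P → ε: FIRST = { ε }

All alternatives of each non-terminal have pairwise disjoint FIRST sets.

Answer: No FIRST/FIRST conflicts.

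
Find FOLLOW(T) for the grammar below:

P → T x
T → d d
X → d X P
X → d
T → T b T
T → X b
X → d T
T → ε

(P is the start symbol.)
{ 'b', 'd', 'x' }

In P → T x: T is followed by x, add FIRST(x) \ {ε} = { 'x' }
In T → T b T: T is followed by b T, add FIRST(b T) \ {ε} = { 'b' }
In T → T b T: T is at the end; this adds FOLLOW(T) to itself — nothing new
In X → d T: T is at the end, add FOLLOW(X)

The FOLLOW sets referred to above (computed the same way, to a fixed point):
  FOLLOW(X) = { 'b', 'd', 'x' }

Taking the union: FOLLOW(T) = { 'b', 'd', 'x' }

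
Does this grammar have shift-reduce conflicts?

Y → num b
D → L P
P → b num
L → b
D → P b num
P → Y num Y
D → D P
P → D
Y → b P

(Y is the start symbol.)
Yes — I5: [P → D .] vs [L → . b]; I7: [Y → b P .] vs [D → P . b num]; I9: [L → b .] vs [L → . b]; I10: [P → b num .] vs [Y → num . b]; I15: [D → L P .] vs [D → P . b num]; I16: [D → D P .] vs [D → P . b num]

Augment with Y' → Y and build the canonical LR(0) collection (I0 = CLOSURE({[Y' → . Y]}), then GOTO on every symbol after a dot until no new states appear). It has 17 states:
  I0: { [Y → . b P], [Y → . num b], [Y' → . Y] }  — shift
  I1: { [Y' → Y .] }  — accept
  I2: { [D → . D P], [D → . L P], [D → . P b num], [L → . b], [P → . D], [P → . Y num Y], [P → . b num], [Y → . b P], [Y → . num b], [Y → b . P] }  — shift
  I3: { [Y → num . b] }  — shift
  I4: { [Y → num b .] }  — reduce
  I5: { [D → . D P], [D → . L P], [D → . P b num], [D → D . P], [L → . b], [P → . D], [P → . Y num Y], [P → . b num], [P → D .], [Y → . b P], [Y → . num b] }  — shift, reduce
  I6: { [D → . D P], [D → . L P], [D → . P b num], [D → L . P], [L → . b], [P → . D], [P → . Y num Y], [P → . b num], [Y → . b P], [Y → . num b] }  — shift
  I7: { [D → P . b num], [Y → b P .] }  — shift, reduce
  I8: { [P → Y . num Y] }  — shift
  I9: { [D → . D P], [D → . L P], [D → . P b num], [L → . b], [L → b .], [P → . D], [P → . Y num Y], [P → . b num], [P → b . num], [Y → . b P], [Y → . num b], [Y → b . P] }  — shift, reduce
  I10: { [P → b num .], [Y → num . b] }  — shift, reduce
  I11: { [P → Y num . Y], [Y → . b P], [Y → . num b] }  — shift
  I12: { [P → Y num Y .] }  — reduce
  I13: { [D → P b . num] }  — shift
  I14: { [D → P b num .] }  — reduce
  I15: { [D → L P .], [D → P . b num] }  — shift, reduce
  I16: { [D → D P .], [D → P . b num] }  — shift, reduce

I5 contains reduce item [P → D .] and shift items [L → . b], [P → . b num], [Y → . b P], [Y → . num b] — shift-reduce conflict.
I7 contains reduce item [Y → b P .] and shift item [D → P . b num] — shift-reduce conflict.
I9 contains reduce item [L → b .] and shift items [L → . b], [P → . b num], [P → b . num], [Y → . b P], [Y → . num b] — shift-reduce conflict.
I10 contains reduce item [P → b num .] and shift item [Y → num . b] — shift-reduce conflict.
I15 contains reduce item [D → L P .] and shift item [D → P . b num] — shift-reduce conflict.
I16 contains reduce item [D → D P .] and shift item [D → P . b num] — shift-reduce conflict.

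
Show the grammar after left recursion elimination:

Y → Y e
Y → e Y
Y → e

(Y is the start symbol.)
Y → e Y Y'
Y → e Y'
Y' → e Y'
Y' → ε

Y is directly left-recursive. The standard transformation for
  A → A α₁ | ... | A α_m | β₁ | ... | β_n
is
  A  → β₁ A' | ... | β_n A'
  A' → α₁ A' | ... | α_m A' | ε

Y → e Y becomes Y → e Y Y'
Y → e becomes Y → e Y'
Y → Y e becomes Y' → e Y'
Add Y' → ε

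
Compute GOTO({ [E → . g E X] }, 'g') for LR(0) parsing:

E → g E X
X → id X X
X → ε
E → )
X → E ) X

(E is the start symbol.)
GOTO(I, 'g') = CLOSURE({ [A → αX.β] : [A → α.Xβ] ∈ I, X = 'g' })

Items with dot before 'g', with the dot advanced:
  [E → . g E X] → [E → g . E X]
Closure of the advanced items:
  [E → g . E X] has the dot before E: add [E → . g E X], [E → . )]

GOTO = { [E → . )], [E → . g E X], [E → g . E X] }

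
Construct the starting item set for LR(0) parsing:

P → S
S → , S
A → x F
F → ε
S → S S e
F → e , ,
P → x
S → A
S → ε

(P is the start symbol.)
First, augment the grammar with P' → P
I₀ = CLOSURE({ [P' → . P] }):
  [P' → . P] has the dot before P: add [P → . S], [P → . x]
  [P → . S] has the dot before S: add [S → . , S], [S → . S S e], [S → . A], [S → .]
  [S → . A] has the dot before A: add [A → . x F]
No further items can be added.

I₀ = { [A → . x F], [P → . S], [P → . x], [P' → . P], [S → . , S], [S → . A], [S → . S S e], [S → .] }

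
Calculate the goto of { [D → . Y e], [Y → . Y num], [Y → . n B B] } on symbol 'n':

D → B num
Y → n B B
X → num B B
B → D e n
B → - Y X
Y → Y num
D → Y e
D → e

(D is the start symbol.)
{ [B → . - Y X], [B → . D e n], [D → . B num], [D → . Y e], [D → . e], [Y → . Y num], [Y → . n B B], [Y → n . B B] }

GOTO(I, 'n') = CLOSURE({ [A → αX.β] : [A → α.Xβ] ∈ I, X = 'n' })

Items with dot before 'n', with the dot advanced:
  [Y → . n B B] → [Y → n . B B]
Closure of the advanced items:
  [Y → n . B B] has the dot before B: add [B → . D e n], [B → . - Y X]
  [B → . D e n] has the dot before D: add [D → . B num], [D → . Y e], [D → . e]
  [D → . Y e] has the dot before Y: add [Y → . n B B], [Y → . Y num]

GOTO = { [B → . - Y X], [B → . D e n], [D → . B num], [D → . Y e], [D → . e], [Y → . Y num], [Y → . n B B], [Y → n . B B] }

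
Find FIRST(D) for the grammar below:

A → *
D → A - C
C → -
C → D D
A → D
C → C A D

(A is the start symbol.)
To compute FIRST(D), examine every production with D on the left-hand side, reading each right-hand side left to right until a non-nullable symbol is reached.

FIRST sets of the other non-terminals involved (by the same procedure, iterated to a fixed point):
  FIRST(A) = { '*' }

From D → A - C:
  - A is a non-terminal: add FIRST(A) \ {ε} = { '*' }
    A is not nullable, so stop

Collecting: FIRST(D) = { '*' }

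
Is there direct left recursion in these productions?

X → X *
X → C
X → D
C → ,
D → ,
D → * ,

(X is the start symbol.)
Direct left recursion occurs when N → N α for some non-terminal N (the right-hand side begins with the left-hand side itself).

X → X *: LEFT RECURSIVE (starts with X)
X → C: starts with C
X → D: starts with D
C → ,: starts with ','
D → ,: starts with ','
D → * ,: starts with '*'

The grammar has direct left recursion on: X.

Answer: Yes, X is left-recursive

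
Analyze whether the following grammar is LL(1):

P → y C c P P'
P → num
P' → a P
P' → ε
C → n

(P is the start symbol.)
No. Predict set conflict for P': { 'a' }

Relevant sets:
  FOLLOW(P') = { $, 'a' }

For P:
  PREDICT(P → y C c P P') = { 'y' }
  PREDICT(P → num) = { 'num' }
For P':
  PREDICT(P' → a P) = { 'a' }
  PREDICT(P' → ε) = { $, 'a' }
C has a single production, so nothing to check there.

Conflict found: Predict set conflict for P': { 'a' }
The grammar is NOT LL(1).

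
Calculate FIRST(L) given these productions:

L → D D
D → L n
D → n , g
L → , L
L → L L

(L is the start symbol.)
{ ',', 'n' }

FIRST sets of the other non-terminals involved (by the same procedure, iterated to a fixed point):
  FIRST(D) = { ',', 'n' }

From L → D D:
  - D is a non-terminal: add FIRST(D) \ {ε} = { ',', 'n' }
    D is not nullable, so stop
From L → , L:
  - ',' is a terminal: add ',' and stop
From L → L L:
  - L is the symbol being defined: contributes nothing new
    L is not nullable, so stop

Collecting: FIRST(L) = { ',', 'n' }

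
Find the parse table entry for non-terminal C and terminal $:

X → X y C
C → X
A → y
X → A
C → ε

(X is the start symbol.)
To find M[C, $], we find productions for C where $ is in the predict set (PREDICT(N → α) = (FIRST(α) \ {ε}) ∪ (FOLLOW(N) if α ⇒* ε)).

Relevant sets:
  FIRST(X) = { 'y' }
  FOLLOW(C) = { $, 'y' }

C → X: PREDICT = { 'y' }
C → ε: PREDICT = { $, 'y' }
  $ is in predict set, so this production goes in M[C, $]

M[C, $] = C → ε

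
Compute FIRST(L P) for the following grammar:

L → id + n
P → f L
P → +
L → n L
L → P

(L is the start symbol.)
{ '+', 'f', 'id', 'n' }

FIRST sets of the non-terminals involved (from the grammar, by fixed-point iteration):
  FIRST(L) = { '+', 'f', 'id', 'n' }

To compute FIRST(L P), process the symbols left to right:
Symbol L is a non-terminal. Add FIRST(L) \ {ε} = { '+', 'f', 'id', 'n' }
L is not nullable (ε ∉ FIRST(L)), so stop here.
FIRST(L P) = { '+', 'f', 'id', 'n' }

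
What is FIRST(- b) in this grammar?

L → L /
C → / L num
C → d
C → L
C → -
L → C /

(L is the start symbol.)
{ '-' }

To compute FIRST(- b), process the symbols left to right:
Symbol - is a terminal. Add '-' and stop.
FIRST(- b) = { '-' }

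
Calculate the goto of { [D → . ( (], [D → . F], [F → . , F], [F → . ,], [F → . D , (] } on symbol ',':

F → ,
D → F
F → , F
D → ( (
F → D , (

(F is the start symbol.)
GOTO(I, ',') = CLOSURE({ [A → αX.β] : [A → α.Xβ] ∈ I, X = ',' })

Items with dot before ',', with the dot advanced:
  [F → . ,] → [F → , .]
  [F → . , F] → [F → , . F]
Closure of the advanced items:
  [F → , . F] has the dot before F: add [F → . ,], [F → . , F], [F → . D , (]
  [F → . D , (] has the dot before D: add [D → . F], [D → . ( (]

GOTO = { [D → . ( (], [D → . F], [F → , . F], [F → , .], [F → . , F], [F → . ,], [F → . D , (] }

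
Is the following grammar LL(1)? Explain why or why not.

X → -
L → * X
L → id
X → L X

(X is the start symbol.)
Relevant sets:
  FIRST(L) = { '*', 'id' }

For X:
  PREDICT(X → '-') = { '-' }
  PREDICT(X → L X) = { '*', 'id' }
For L:
  PREDICT(L → '*' X) = { '*' }
  PREDICT(L → id) = { 'id' }

All predict sets are disjoint. The grammar IS LL(1).

Answer: Yes, the grammar is LL(1).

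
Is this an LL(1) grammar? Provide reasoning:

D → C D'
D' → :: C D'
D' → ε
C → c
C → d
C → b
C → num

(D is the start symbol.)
Yes, the grammar is LL(1).

Relevant sets:
  FOLLOW(D') = { $ }

For D':
  PREDICT(D' → :: C D') = { '::' }
  PREDICT(D' → ε) = { $ }
For C:
  PREDICT(C → c) = { 'c' }
  PREDICT(C → d) = { 'd' }
  PREDICT(C → b) = { 'b' }
  PREDICT(C → num) = { 'num' }
D has a single production, so nothing to check there.

All predict sets are disjoint. The grammar IS LL(1).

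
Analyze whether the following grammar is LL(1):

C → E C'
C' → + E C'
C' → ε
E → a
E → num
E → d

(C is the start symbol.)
A grammar is LL(1) if for each non-terminal N with multiple productions, the predict sets of those productions are pairwise disjoint, where PREDICT(N → α) = (FIRST(α) \ {ε}) ∪ (FOLLOW(N) if α ⇒* ε).

Relevant sets:
  FOLLOW(C') = { $ }

For C':
  PREDICT(C' → '+' E C') = { '+' }
  PREDICT(C' → ε) = { $ }
For E:
  PREDICT(E → a) = { 'a' }
  PREDICT(E → num) = { 'num' }
  PREDICT(E → d) = { 'd' }
C has a single production, so nothing to check there.

All predict sets are disjoint. The grammar IS LL(1).

Answer: Yes, the grammar is LL(1).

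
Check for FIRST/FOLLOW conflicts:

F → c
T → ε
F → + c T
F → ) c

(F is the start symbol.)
A FIRST/FOLLOW conflict occurs when a non-terminal N has a nullable alternative N → β (β ⇒* ε) and another alternative N → α with FIRST(α) ∩ FOLLOW(N) ≠ ∅: on such a lookahead the parser cannot decide between expanding α and letting N vanish via β.

Nullable non-terminals: T.
T has a nullable alternative but only one production, so nothing to check.

F has no nullable alternative, so no FIRST/FOLLOW check is needed there.

No FIRST/FOLLOW conflicts found.

Answer: No FIRST/FOLLOW conflicts.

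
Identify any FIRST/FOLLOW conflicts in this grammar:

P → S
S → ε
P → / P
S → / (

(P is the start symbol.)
A FIRST/FOLLOW conflict occurs when a non-terminal N has a nullable alternative N → β (β ⇒* ε) and another alternative N → α with FIRST(α) ∩ FOLLOW(N) ≠ ∅: on such a lookahead the parser cannot decide between expanding α and letting N vanish via β.

Nullable non-terminals: P, S.
FIRST sets used below: FIRST(S) = { '/', ε }

P: nullable alternative(s) P → S; FOLLOW(P) = { $ }
  P → S: FIRST \ {ε} = { '/' } — this is the only nullable alternative, skip
  P → / P: FIRST \ {ε} = { '/' } — disjoint from FOLLOW(P)

S: nullable alternative(s) S → ε; FOLLOW(S) = { $ }
  S → ε: FIRST \ {ε} = { } — this is the only nullable alternative, skip
  S → / (: FIRST \ {ε} = { '/' } — disjoint from FOLLOW(S)

No FIRST/FOLLOW conflicts found.

Answer: No FIRST/FOLLOW conflicts.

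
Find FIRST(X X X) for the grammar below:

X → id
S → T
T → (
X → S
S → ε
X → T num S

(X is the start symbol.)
{ '(', 'id', ε }

FIRST sets of the non-terminals involved (from the grammar, by fixed-point iteration):
  FIRST(X) = { '(', 'id', ε }

To compute FIRST(X X X), process the symbols left to right:
Symbol X is a non-terminal. Add FIRST(X) \ {ε} = { '(', 'id' }
X is nullable (ε ∈ FIRST(X)), continue to the next symbol.
Symbol X is a non-terminal. Add FIRST(X) \ {ε} = { '(', 'id' }
X is nullable (ε ∈ FIRST(X)), continue to the next symbol.
Symbol X is a non-terminal. Add FIRST(X) \ {ε} = { '(', 'id' }
X is nullable (ε ∈ FIRST(X)), continue to the next symbol.
All symbols are nullable, so ε is in the result.
FIRST(X X X) = { '(', 'id', ε }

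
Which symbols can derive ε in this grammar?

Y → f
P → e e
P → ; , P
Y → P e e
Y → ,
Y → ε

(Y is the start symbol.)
A non-terminal is nullable if it can derive ε (the empty string): either it has an ε-production, or it has a production whose right-hand side consists entirely of nullable non-terminals.

ε-productions: Y → ε
So Y is immediately nullable.
No further non-terminal can be added: every production for the remaining non-terminals contains a terminal or a non-nullable non-terminal.
Nullable = { 'Y' }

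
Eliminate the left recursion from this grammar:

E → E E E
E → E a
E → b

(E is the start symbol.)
E is directly left-recursive. The standard transformation for
  A → A α₁ | ... | A α_m | β₁ | ... | β_n
is
  A  → β₁ A' | ... | β_n A'
  A' → α₁ A' | ... | α_m A' | ε

E → b becomes E → b E'
E → E E E becomes E' → E E E'
E → E a becomes E' → a E'
Add E' → ε

Resulting grammar:
E → b E'
E' → E E E'
E' → a E'
E' → ε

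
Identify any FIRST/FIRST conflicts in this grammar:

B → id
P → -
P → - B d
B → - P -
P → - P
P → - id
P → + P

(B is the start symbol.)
A FIRST/FIRST conflict occurs when two productions N → α and N → β for the same non-terminal have FIRST(α) ∩ FIRST(β) ≠ ∅ (with ε ∈ FIRST of a nullable right-hand side, so two nullable alternatives also conflict).

Productions for B:
  B → id: FIRST = { 'id' }
  B → - P -: FIRST = { '-' }
Productions for P:
  P → -: FIRST = { '-' }
  P → - B d: FIRST = { '-' }
  P → - P: FIRST = { '-' }
  P → - id: FIRST = { '-' }
  P → + P: FIRST = { '+' }

Conflict for P: P → - and P → - B d
  Overlap: { '-' }
Conflict for P: P → - and P → - P
  Overlap: { '-' }
Conflict for P: P → - and P → - id
  Overlap: { '-' }
Conflict for P: P → - B d and P → - P
  Overlap: { '-' }
Conflict for P: P → - B d and P → - id
  Overlap: { '-' }
Conflict for P: P → - P and P → - id
  Overlap: { '-' }

Answer: Yes. P → '-' / P → '-' B d on { '-' }; P → '-' / P → '-' P on { '-' }; P → '-' / P → '-' id on { '-' }; P → '-' B d / P → '-' P on { '-' }; P → '-' B d / P → '-' id on { '-' }; P → '-' P / P → '-' id on { '-' }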